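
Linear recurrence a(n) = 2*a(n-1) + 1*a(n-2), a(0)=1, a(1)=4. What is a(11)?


Build bottom-up:
...a(9)=4348, a(10)=10497, a(11)=2*10497+1*4348=25342


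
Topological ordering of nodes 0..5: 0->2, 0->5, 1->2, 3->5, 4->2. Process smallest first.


Kahn's algorithm, process smallest node first
Order: [0, 1, 3, 4, 2, 5]


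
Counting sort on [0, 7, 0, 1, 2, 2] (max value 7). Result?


Count array: [2, 1, 2, 0, 0, 0, 0, 1]
Reconstruct: [0, 0, 1, 2, 2, 7]


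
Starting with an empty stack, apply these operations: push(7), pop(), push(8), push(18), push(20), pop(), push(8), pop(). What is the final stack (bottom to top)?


push(7) -> [7]
pop() returns 7 -> []
push(8) -> [8]
push(18) -> [8, 18]
push(20) -> [8, 18, 20]
pop() returns 20 -> [8, 18]
push(8) -> [8, 18, 8]
pop() returns 8 -> [8, 18]
Final stack (bottom to top): [8, 18]


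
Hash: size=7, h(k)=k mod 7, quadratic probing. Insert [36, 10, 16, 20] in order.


Insertions: 36->slot 1; 10->slot 3; 16->slot 2; 20->slot 6
Table: [None, 36, 16, 10, None, None, 20]


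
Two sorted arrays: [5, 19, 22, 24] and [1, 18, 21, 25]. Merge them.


Compare heads, take smaller each step.
Merged: [1, 5, 18, 19, 21, 22, 24, 25]


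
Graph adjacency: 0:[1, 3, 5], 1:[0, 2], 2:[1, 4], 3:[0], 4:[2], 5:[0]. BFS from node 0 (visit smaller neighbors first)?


BFS queue: start with [0]
Visit order: [0, 1, 3, 5, 2, 4]


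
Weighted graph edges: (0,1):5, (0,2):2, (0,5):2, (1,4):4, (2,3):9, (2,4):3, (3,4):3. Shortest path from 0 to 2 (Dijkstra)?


Dijkstra from 0:
Distances: {0: 0, 1: 5, 2: 2, 3: 8, 4: 5, 5: 2}
Shortest distance to 2 = 2, path = [0, 2]


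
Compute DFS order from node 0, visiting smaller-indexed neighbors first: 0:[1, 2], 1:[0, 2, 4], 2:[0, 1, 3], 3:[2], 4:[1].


DFS stack-based: start with [0]
Visit order: [0, 1, 2, 3, 4]


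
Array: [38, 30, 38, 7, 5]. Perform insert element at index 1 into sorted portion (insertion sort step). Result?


After one pass: [30, 38, 38, 7, 5]


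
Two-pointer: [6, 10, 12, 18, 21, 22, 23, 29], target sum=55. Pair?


Two pointers: lo=0, hi=7
No pair sums to 55


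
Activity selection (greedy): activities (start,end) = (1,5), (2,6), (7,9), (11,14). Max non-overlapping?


Greedy: pick earliest-ending, then skip overlaps.
Selected (3 activities): [(1, 5), (7, 9), (11, 14)]


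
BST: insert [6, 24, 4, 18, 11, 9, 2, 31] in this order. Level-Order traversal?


Root = 6; build tree by BST insertion.
Level-Order traversal: [6, 4, 24, 2, 18, 31, 11, 9]


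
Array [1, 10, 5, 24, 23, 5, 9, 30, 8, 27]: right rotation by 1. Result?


Right rotate by 1: [27, 1, 10, 5, 24, 23, 5, 9, 30, 8]


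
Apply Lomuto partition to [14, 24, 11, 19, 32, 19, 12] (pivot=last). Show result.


Elements <= 12 go left of pivot.
Result: [11, 12, 14, 19, 32, 19, 24], pivot at index 1


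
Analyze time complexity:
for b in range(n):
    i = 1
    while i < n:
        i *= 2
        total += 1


Per nesting level: O(n) * O(log n) = O(n log n)
Complexity: O(n log n)


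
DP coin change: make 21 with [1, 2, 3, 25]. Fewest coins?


dp[0]=0; dp[i]=1+min(dp[i-c] for c in coins)
...dp[16]=6, dp[17]=6, dp[18]=6, dp[19]=7, dp[20]=7, dp[21]=7
Minimum coins for 21 = 7


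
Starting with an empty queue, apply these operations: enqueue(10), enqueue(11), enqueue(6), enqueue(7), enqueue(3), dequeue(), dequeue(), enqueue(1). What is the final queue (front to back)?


enqueue(10) -> [10]
enqueue(11) -> [10, 11]
enqueue(6) -> [10, 11, 6]
enqueue(7) -> [10, 11, 6, 7]
enqueue(3) -> [10, 11, 6, 7, 3]
dequeue() returns 10 -> [11, 6, 7, 3]
dequeue() returns 11 -> [6, 7, 3]
enqueue(1) -> [6, 7, 3, 1]
Final queue (front to back): [6, 7, 3, 1]


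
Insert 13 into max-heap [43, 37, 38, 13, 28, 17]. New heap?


Append 13: [43, 37, 38, 13, 28, 17, 13]
Bubble up: no swaps needed
Result: [43, 37, 38, 13, 28, 17, 13]


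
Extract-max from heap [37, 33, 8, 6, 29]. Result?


Max = 37
Replace root with last, heapify down
Resulting heap: [33, 29, 8, 6]


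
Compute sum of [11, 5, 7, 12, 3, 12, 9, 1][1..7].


Prefix sums: [0, 11, 16, 23, 35, 38, 50, 59, 60]
Sum[1..7] = prefix[8] - prefix[1] = 60 - 11 = 49


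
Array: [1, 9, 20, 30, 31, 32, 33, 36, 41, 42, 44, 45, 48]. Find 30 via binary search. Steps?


Search for 30:
[0,12] mid=6 arr[6]=33
[0,5] mid=2 arr[2]=20
[3,5] mid=4 arr[4]=31
[3,3] mid=3 arr[3]=30
Total: 4 comparisons


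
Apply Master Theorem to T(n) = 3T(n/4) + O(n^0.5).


a=3, b=4, c=0.5. log_4(3)=0.792 > c=0.5. Case 1: O(n^log_b(a)) = O(n^0.792)
Complexity: O(n^0.792)


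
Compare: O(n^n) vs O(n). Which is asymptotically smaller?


linear grows slower than n^n
O(n) is asymptotically smaller; O(n^n) grows faster


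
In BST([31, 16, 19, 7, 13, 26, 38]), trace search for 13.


BST root = 31
Search for 13: compare at each node
Path: [31, 16, 7, 13]


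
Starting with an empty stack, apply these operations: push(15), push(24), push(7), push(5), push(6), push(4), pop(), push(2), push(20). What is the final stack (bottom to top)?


push(15) -> [15]
push(24) -> [15, 24]
push(7) -> [15, 24, 7]
push(5) -> [15, 24, 7, 5]
push(6) -> [15, 24, 7, 5, 6]
push(4) -> [15, 24, 7, 5, 6, 4]
pop() returns 4 -> [15, 24, 7, 5, 6]
push(2) -> [15, 24, 7, 5, 6, 2]
push(20) -> [15, 24, 7, 5, 6, 2, 20]
Final stack (bottom to top): [15, 24, 7, 5, 6, 2, 20]


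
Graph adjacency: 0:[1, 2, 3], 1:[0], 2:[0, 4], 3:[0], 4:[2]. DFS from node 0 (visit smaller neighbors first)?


DFS stack-based: start with [0]
Visit order: [0, 1, 2, 4, 3]


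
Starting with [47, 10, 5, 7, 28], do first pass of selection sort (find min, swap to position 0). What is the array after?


After one pass: [5, 10, 47, 7, 28]


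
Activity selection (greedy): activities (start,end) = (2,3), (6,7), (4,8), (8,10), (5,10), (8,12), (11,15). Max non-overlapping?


Greedy: pick earliest-ending, then skip overlaps.
Selected (4 activities): [(2, 3), (6, 7), (8, 10), (11, 15)]


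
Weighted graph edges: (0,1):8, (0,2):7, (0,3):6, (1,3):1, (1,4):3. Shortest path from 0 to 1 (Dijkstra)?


Dijkstra from 0:
Distances: {0: 0, 1: 7, 2: 7, 3: 6, 4: 10}
Shortest distance to 1 = 7, path = [0, 3, 1]


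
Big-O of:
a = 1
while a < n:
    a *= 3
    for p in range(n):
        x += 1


Per nesting level: O(log n) * O(n) = O(n log n)
Complexity: O(n log n)


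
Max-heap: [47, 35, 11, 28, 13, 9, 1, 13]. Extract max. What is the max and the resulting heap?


Max = 47
Replace root with last, heapify down
Resulting heap: [35, 28, 11, 13, 13, 9, 1]


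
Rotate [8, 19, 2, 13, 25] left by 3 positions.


Left rotate by 3: [13, 25, 8, 19, 2]


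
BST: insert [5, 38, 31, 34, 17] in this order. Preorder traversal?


Root = 5; build tree by BST insertion.
Preorder traversal: [5, 38, 31, 17, 34]


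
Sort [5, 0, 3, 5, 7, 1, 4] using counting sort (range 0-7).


Count array: [1, 1, 0, 1, 1, 2, 0, 1]
Reconstruct: [0, 1, 3, 4, 5, 5, 7]


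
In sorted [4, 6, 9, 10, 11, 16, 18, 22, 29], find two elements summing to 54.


Two pointers: lo=0, hi=8
No pair sums to 54


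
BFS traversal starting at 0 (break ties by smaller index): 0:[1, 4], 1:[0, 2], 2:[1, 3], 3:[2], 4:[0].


BFS queue: start with [0]
Visit order: [0, 1, 4, 2, 3]


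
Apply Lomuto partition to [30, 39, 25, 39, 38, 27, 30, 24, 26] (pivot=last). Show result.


Elements <= 26 go left of pivot.
Result: [25, 24, 26, 39, 38, 27, 30, 39, 30], pivot at index 2


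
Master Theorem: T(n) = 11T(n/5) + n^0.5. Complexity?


a=11, b=5, c=0.5. log_5(11)=1.490 > c=0.5. Case 1: O(n^log_b(a)) = O(n^1.490)
Complexity: O(n^1.490)


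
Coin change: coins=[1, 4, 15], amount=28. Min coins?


dp[0]=0; dp[i]=1+min(dp[i-c] for c in coins)
...dp[23]=3, dp[24]=4, dp[25]=5, dp[26]=6, dp[27]=4, dp[28]=5
Minimum coins for 28 = 5


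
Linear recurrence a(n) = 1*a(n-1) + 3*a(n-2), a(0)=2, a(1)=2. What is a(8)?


Build bottom-up:
...a(6)=194, a(7)=434, a(8)=1*434+3*194=1016


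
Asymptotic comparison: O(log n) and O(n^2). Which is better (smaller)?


logarithmic grows slower than quadratic
O(log n) is asymptotically smaller; O(n^2) grows faster


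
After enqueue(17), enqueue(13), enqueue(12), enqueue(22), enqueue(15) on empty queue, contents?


enqueue(17) -> [17]
enqueue(13) -> [17, 13]
enqueue(12) -> [17, 13, 12]
enqueue(22) -> [17, 13, 12, 22]
enqueue(15) -> [17, 13, 12, 22, 15]
Final queue (front to back): [17, 13, 12, 22, 15]


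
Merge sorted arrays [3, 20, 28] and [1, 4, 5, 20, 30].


Compare heads, take smaller each step.
Merged: [1, 3, 4, 5, 20, 20, 28, 30]


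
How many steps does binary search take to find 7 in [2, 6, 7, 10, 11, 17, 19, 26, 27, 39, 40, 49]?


Search for 7:
[0,11] mid=5 arr[5]=17
[0,4] mid=2 arr[2]=7
Total: 2 comparisons


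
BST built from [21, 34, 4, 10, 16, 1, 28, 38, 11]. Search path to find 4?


BST root = 21
Search for 4: compare at each node
Path: [21, 4]


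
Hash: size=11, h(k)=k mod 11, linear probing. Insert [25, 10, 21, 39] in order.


Insertions: 25->slot 3; 10->slot 10; 21->slot 0; 39->slot 6
Table: [21, None, None, 25, None, None, 39, None, None, None, 10]


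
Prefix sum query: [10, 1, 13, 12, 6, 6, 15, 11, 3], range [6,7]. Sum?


Prefix sums: [0, 10, 11, 24, 36, 42, 48, 63, 74, 77]
Sum[6..7] = prefix[8] - prefix[6] = 74 - 48 = 26


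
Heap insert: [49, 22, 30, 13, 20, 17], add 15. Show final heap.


Append 15: [49, 22, 30, 13, 20, 17, 15]
Bubble up: no swaps needed
Result: [49, 22, 30, 13, 20, 17, 15]


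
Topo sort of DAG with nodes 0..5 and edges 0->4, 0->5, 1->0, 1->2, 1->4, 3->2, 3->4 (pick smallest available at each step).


Kahn's algorithm, process smallest node first
Order: [1, 0, 3, 2, 4, 5]


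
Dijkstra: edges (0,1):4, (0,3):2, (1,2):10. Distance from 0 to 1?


Dijkstra from 0:
Distances: {0: 0, 1: 4, 2: 14, 3: 2}
Shortest distance to 1 = 4, path = [0, 1]


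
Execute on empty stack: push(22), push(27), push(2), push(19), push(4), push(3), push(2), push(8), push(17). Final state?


push(22) -> [22]
push(27) -> [22, 27]
push(2) -> [22, 27, 2]
push(19) -> [22, 27, 2, 19]
push(4) -> [22, 27, 2, 19, 4]
push(3) -> [22, 27, 2, 19, 4, 3]
push(2) -> [22, 27, 2, 19, 4, 3, 2]
push(8) -> [22, 27, 2, 19, 4, 3, 2, 8]
push(17) -> [22, 27, 2, 19, 4, 3, 2, 8, 17]
Final stack (bottom to top): [22, 27, 2, 19, 4, 3, 2, 8, 17]


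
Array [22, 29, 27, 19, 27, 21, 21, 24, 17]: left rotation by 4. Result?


Left rotate by 4: [27, 21, 21, 24, 17, 22, 29, 27, 19]


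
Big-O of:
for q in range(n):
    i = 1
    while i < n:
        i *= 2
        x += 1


Per nesting level: O(n) * O(log n) = O(n log n)
Complexity: O(n log n)


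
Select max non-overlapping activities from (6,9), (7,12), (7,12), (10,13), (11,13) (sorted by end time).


Greedy: pick earliest-ending, then skip overlaps.
Selected (2 activities): [(6, 9), (10, 13)]


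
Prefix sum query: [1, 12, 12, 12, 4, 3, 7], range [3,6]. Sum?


Prefix sums: [0, 1, 13, 25, 37, 41, 44, 51]
Sum[3..6] = prefix[7] - prefix[3] = 51 - 25 = 26


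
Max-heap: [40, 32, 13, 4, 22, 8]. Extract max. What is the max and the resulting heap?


Max = 40
Replace root with last, heapify down
Resulting heap: [32, 22, 13, 4, 8]


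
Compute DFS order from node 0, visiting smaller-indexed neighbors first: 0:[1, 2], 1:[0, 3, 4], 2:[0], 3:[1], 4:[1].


DFS stack-based: start with [0]
Visit order: [0, 1, 3, 4, 2]


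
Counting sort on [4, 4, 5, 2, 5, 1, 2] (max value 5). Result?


Count array: [0, 1, 2, 0, 2, 2]
Reconstruct: [1, 2, 2, 4, 4, 5, 5]


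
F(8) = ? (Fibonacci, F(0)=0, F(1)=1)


F(n)=F(n-1)+F(n-2)
...F(6)=8, F(7)=13, F(8)=21


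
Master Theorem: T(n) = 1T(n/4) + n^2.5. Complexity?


a=1, b=4, c=2.5. log_4(1)=0 < c=2.5. Case 3: O(n^c) = O(n^2.500)
Complexity: O(n^2.500)


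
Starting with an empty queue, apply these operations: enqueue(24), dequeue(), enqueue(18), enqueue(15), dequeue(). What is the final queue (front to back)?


enqueue(24) -> [24]
dequeue() returns 24 -> []
enqueue(18) -> [18]
enqueue(15) -> [18, 15]
dequeue() returns 18 -> [15]
Final queue (front to back): [15]


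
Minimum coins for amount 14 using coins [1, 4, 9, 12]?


dp[0]=0; dp[i]=1+min(dp[i-c] for c in coins)
...dp[9]=1, dp[10]=2, dp[11]=3, dp[12]=1, dp[13]=2, dp[14]=3
Minimum coins for 14 = 3


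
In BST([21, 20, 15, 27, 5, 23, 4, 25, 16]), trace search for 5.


BST root = 21
Search for 5: compare at each node
Path: [21, 20, 15, 5]


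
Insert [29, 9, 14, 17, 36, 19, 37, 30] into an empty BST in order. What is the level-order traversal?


Root = 29; build tree by BST insertion.
Level-Order traversal: [29, 9, 36, 14, 30, 37, 17, 19]


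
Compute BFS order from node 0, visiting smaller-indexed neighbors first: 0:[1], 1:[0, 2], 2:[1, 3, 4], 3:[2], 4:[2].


BFS queue: start with [0]
Visit order: [0, 1, 2, 3, 4]


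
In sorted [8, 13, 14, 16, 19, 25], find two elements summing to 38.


Two pointers: lo=0, hi=5
Found pair: (13, 25) summing to 38


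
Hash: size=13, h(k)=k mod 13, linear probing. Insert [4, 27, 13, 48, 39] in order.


Insertions: 4->slot 4; 27->slot 1; 13->slot 0; 48->slot 9; 39->slot 2
Table: [13, 27, 39, None, 4, None, None, None, None, 48, None, None, None]


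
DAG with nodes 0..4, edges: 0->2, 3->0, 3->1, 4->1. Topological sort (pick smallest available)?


Kahn's algorithm, process smallest node first
Order: [3, 0, 2, 4, 1]


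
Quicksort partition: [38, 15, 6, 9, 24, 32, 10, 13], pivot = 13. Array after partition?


Elements <= 13 go left of pivot.
Result: [6, 9, 10, 13, 24, 32, 38, 15], pivot at index 3


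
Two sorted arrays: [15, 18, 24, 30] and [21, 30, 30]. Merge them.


Compare heads, take smaller each step.
Merged: [15, 18, 21, 24, 30, 30, 30]


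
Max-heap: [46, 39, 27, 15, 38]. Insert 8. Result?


Append 8: [46, 39, 27, 15, 38, 8]
Bubble up: no swaps needed
Result: [46, 39, 27, 15, 38, 8]


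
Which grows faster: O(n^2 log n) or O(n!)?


n^2 log n grows slower than factorial
O(n^2 log n) is asymptotically smaller; O(n!) grows faster


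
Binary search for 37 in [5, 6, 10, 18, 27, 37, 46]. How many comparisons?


Search for 37:
[0,6] mid=3 arr[3]=18
[4,6] mid=5 arr[5]=37
Total: 2 comparisons


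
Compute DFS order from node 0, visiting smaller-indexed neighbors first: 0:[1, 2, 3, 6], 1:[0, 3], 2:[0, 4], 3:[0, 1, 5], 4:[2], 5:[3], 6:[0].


DFS stack-based: start with [0]
Visit order: [0, 1, 3, 5, 2, 4, 6]


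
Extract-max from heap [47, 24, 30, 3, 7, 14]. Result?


Max = 47
Replace root with last, heapify down
Resulting heap: [30, 24, 14, 3, 7]


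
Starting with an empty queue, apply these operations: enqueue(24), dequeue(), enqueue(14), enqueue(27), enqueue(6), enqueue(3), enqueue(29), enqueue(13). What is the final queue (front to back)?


enqueue(24) -> [24]
dequeue() returns 24 -> []
enqueue(14) -> [14]
enqueue(27) -> [14, 27]
enqueue(6) -> [14, 27, 6]
enqueue(3) -> [14, 27, 6, 3]
enqueue(29) -> [14, 27, 6, 3, 29]
enqueue(13) -> [14, 27, 6, 3, 29, 13]
Final queue (front to back): [14, 27, 6, 3, 29, 13]


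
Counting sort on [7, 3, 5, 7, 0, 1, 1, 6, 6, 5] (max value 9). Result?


Count array: [1, 2, 0, 1, 0, 2, 2, 2, 0, 0]
Reconstruct: [0, 1, 1, 3, 5, 5, 6, 6, 7, 7]


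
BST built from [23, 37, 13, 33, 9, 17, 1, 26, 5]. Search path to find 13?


BST root = 23
Search for 13: compare at each node
Path: [23, 13]


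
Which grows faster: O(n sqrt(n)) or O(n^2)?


n^1.5 grows slower than quadratic
O(n sqrt(n)) is asymptotically smaller; O(n^2) grows faster


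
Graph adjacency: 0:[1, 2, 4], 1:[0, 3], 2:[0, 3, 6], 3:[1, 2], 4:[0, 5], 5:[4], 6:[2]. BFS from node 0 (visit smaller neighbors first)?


BFS queue: start with [0]
Visit order: [0, 1, 2, 4, 3, 6, 5]


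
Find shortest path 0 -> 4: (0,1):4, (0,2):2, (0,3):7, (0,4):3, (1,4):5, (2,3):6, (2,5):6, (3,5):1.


Dijkstra from 0:
Distances: {0: 0, 1: 4, 2: 2, 3: 7, 4: 3, 5: 8}
Shortest distance to 4 = 3, path = [0, 4]


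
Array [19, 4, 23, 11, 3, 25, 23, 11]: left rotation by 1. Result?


Left rotate by 1: [4, 23, 11, 3, 25, 23, 11, 19]


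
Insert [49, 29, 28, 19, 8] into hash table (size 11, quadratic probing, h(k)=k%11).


Insertions: 49->slot 5; 29->slot 7; 28->slot 6; 19->slot 8; 8->slot 9
Table: [None, None, None, None, None, 49, 28, 29, 19, 8, None]


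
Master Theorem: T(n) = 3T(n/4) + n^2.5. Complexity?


a=3, b=4, c=2.5. log_4(3)=0.792 < c=2.5. Case 3: O(n^c) = O(n^2.500)
Complexity: O(n^2.500)


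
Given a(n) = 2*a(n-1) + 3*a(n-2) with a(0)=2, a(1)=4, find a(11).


Build bottom-up:
...a(9)=29524, a(10)=88574, a(11)=2*88574+3*29524=265720


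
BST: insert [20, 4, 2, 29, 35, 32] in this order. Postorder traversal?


Root = 20; build tree by BST insertion.
Postorder traversal: [2, 4, 32, 35, 29, 20]


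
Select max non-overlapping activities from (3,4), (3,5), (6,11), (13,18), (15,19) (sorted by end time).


Greedy: pick earliest-ending, then skip overlaps.
Selected (3 activities): [(3, 4), (6, 11), (13, 18)]


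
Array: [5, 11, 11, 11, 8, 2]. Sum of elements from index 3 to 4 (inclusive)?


Prefix sums: [0, 5, 16, 27, 38, 46, 48]
Sum[3..4] = prefix[5] - prefix[3] = 46 - 27 = 19


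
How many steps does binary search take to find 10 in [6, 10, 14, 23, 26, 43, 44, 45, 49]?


Search for 10:
[0,8] mid=4 arr[4]=26
[0,3] mid=1 arr[1]=10
Total: 2 comparisons


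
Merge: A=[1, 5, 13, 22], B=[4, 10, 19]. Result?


Compare heads, take smaller each step.
Merged: [1, 4, 5, 10, 13, 19, 22]


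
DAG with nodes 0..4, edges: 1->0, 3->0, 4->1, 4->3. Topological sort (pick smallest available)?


Kahn's algorithm, process smallest node first
Order: [2, 4, 1, 3, 0]


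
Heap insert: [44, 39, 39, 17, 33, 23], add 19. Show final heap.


Append 19: [44, 39, 39, 17, 33, 23, 19]
Bubble up: no swaps needed
Result: [44, 39, 39, 17, 33, 23, 19]


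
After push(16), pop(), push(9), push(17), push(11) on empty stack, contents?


push(16) -> [16]
pop() returns 16 -> []
push(9) -> [9]
push(17) -> [9, 17]
push(11) -> [9, 17, 11]
Final stack (bottom to top): [9, 17, 11]


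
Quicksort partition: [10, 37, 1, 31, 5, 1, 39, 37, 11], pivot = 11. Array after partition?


Elements <= 11 go left of pivot.
Result: [10, 1, 5, 1, 11, 31, 39, 37, 37], pivot at index 4


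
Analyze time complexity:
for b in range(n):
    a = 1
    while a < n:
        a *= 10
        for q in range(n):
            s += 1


Per nesting level: O(n) * O(log n) * O(n) = O(n^2 log n)
Complexity: O(n^2 log n)


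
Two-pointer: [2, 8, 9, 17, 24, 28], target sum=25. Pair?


Two pointers: lo=0, hi=5
Found pair: (8, 17) summing to 25


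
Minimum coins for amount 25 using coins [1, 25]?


dp[0]=0; dp[i]=1+min(dp[i-c] for c in coins)
...dp[20]=20, dp[21]=21, dp[22]=22, dp[23]=23, dp[24]=24, dp[25]=1
Minimum coins for 25 = 1


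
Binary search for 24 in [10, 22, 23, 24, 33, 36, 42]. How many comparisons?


Search for 24:
[0,6] mid=3 arr[3]=24
Total: 1 comparisons


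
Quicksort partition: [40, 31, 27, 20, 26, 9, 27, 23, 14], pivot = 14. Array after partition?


Elements <= 14 go left of pivot.
Result: [9, 14, 27, 20, 26, 40, 27, 23, 31], pivot at index 1


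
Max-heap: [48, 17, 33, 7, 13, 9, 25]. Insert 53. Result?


Append 53: [48, 17, 33, 7, 13, 9, 25, 53]
Bubble up: swap idx 7(53) with idx 3(7); swap idx 3(53) with idx 1(17); swap idx 1(53) with idx 0(48)
Result: [53, 48, 33, 17, 13, 9, 25, 7]


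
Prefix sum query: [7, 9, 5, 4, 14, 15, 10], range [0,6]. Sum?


Prefix sums: [0, 7, 16, 21, 25, 39, 54, 64]
Sum[0..6] = prefix[7] - prefix[0] = 64 - 0 = 64


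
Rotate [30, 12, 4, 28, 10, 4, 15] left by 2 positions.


Left rotate by 2: [4, 28, 10, 4, 15, 30, 12]


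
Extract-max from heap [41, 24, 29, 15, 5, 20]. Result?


Max = 41
Replace root with last, heapify down
Resulting heap: [29, 24, 20, 15, 5]


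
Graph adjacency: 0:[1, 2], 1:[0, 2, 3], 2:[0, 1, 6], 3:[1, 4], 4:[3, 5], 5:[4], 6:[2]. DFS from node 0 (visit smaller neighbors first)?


DFS stack-based: start with [0]
Visit order: [0, 1, 2, 6, 3, 4, 5]


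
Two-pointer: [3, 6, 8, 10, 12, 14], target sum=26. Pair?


Two pointers: lo=0, hi=5
Found pair: (12, 14) summing to 26


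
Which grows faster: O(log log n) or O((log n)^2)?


double-logarithmic grows slower than polylogarithmic
O(log log n) is asymptotically smaller; O((log n)^2) grows faster


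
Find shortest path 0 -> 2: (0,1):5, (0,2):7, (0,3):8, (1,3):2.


Dijkstra from 0:
Distances: {0: 0, 1: 5, 2: 7, 3: 7}
Shortest distance to 2 = 7, path = [0, 2]


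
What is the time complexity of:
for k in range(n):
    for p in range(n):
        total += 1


Per nesting level: O(n) * O(n) = O(n^2)
Complexity: O(n^2)


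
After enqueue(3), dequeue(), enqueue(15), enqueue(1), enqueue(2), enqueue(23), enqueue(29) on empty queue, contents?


enqueue(3) -> [3]
dequeue() returns 3 -> []
enqueue(15) -> [15]
enqueue(1) -> [15, 1]
enqueue(2) -> [15, 1, 2]
enqueue(23) -> [15, 1, 2, 23]
enqueue(29) -> [15, 1, 2, 23, 29]
Final queue (front to back): [15, 1, 2, 23, 29]


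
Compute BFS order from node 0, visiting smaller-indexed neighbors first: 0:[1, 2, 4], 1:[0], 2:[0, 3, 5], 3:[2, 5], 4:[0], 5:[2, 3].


BFS queue: start with [0]
Visit order: [0, 1, 2, 4, 3, 5]


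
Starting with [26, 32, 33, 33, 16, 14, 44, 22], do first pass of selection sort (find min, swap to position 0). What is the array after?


After one pass: [14, 32, 33, 33, 16, 26, 44, 22]


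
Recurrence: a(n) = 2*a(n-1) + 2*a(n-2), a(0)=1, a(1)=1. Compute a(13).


Build bottom-up:
...a(11)=31648, a(12)=86464, a(13)=2*86464+2*31648=236224


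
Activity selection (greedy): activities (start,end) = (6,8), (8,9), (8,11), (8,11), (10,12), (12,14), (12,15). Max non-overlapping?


Greedy: pick earliest-ending, then skip overlaps.
Selected (4 activities): [(6, 8), (8, 9), (10, 12), (12, 14)]


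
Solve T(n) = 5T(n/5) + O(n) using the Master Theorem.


a=5, b=5, c=1. log_5(5)=1 = c=1. Case 2: O(n^c log n) = O(n log n)
Complexity: O(n log n)


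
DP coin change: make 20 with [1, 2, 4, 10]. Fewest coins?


dp[0]=0; dp[i]=1+min(dp[i-c] for c in coins)
...dp[15]=3, dp[16]=3, dp[17]=4, dp[18]=3, dp[19]=4, dp[20]=2
Minimum coins for 20 = 2


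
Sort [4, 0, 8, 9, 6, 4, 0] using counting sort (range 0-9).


Count array: [2, 0, 0, 0, 2, 0, 1, 0, 1, 1]
Reconstruct: [0, 0, 4, 4, 6, 8, 9]


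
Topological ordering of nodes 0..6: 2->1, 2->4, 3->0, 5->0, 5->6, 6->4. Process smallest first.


Kahn's algorithm, process smallest node first
Order: [2, 1, 3, 5, 0, 6, 4]


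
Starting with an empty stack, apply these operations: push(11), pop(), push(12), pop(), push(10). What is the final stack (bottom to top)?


push(11) -> [11]
pop() returns 11 -> []
push(12) -> [12]
pop() returns 12 -> []
push(10) -> [10]
Final stack (bottom to top): [10]


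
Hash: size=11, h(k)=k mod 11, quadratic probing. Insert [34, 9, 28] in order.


Insertions: 34->slot 1; 9->slot 9; 28->slot 6
Table: [None, 34, None, None, None, None, 28, None, None, 9, None]


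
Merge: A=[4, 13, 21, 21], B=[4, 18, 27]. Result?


Compare heads, take smaller each step.
Merged: [4, 4, 13, 18, 21, 21, 27]


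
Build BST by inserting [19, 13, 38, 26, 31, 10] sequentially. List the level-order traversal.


Root = 19; build tree by BST insertion.
Level-Order traversal: [19, 13, 38, 10, 26, 31]


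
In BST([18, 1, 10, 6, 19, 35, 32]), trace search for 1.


BST root = 18
Search for 1: compare at each node
Path: [18, 1]


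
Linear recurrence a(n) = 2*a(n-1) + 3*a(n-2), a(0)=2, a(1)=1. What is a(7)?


Build bottom-up:
...a(5)=181, a(6)=548, a(7)=2*548+3*181=1639


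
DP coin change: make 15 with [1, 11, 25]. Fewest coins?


dp[0]=0; dp[i]=1+min(dp[i-c] for c in coins)
...dp[10]=10, dp[11]=1, dp[12]=2, dp[13]=3, dp[14]=4, dp[15]=5
Minimum coins for 15 = 5


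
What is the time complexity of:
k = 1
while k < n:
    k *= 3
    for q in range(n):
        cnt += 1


Per nesting level: O(log n) * O(n) = O(n log n)
Complexity: O(n log n)


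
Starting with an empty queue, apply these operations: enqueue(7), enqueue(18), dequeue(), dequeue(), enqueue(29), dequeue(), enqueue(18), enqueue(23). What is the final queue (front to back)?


enqueue(7) -> [7]
enqueue(18) -> [7, 18]
dequeue() returns 7 -> [18]
dequeue() returns 18 -> []
enqueue(29) -> [29]
dequeue() returns 29 -> []
enqueue(18) -> [18]
enqueue(23) -> [18, 23]
Final queue (front to back): [18, 23]


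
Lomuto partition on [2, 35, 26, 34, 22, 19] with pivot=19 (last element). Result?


Elements <= 19 go left of pivot.
Result: [2, 19, 26, 34, 22, 35], pivot at index 1


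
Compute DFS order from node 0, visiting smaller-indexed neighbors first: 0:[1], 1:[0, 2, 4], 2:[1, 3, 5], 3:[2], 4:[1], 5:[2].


DFS stack-based: start with [0]
Visit order: [0, 1, 2, 3, 5, 4]


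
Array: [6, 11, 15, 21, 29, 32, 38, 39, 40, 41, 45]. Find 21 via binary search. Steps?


Search for 21:
[0,10] mid=5 arr[5]=32
[0,4] mid=2 arr[2]=15
[3,4] mid=3 arr[3]=21
Total: 3 comparisons


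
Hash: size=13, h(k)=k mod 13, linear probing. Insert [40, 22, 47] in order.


Insertions: 40->slot 1; 22->slot 9; 47->slot 8
Table: [None, 40, None, None, None, None, None, None, 47, 22, None, None, None]


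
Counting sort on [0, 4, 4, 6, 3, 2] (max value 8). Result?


Count array: [1, 0, 1, 1, 2, 0, 1, 0, 0]
Reconstruct: [0, 2, 3, 4, 4, 6]


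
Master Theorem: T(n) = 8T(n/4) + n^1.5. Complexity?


a=8, b=4, c=1.5. log_4(8)=1.5 = c=1.5. Case 2: O(n^c log n) = O(n^1.500 log n)
Complexity: O(n^1.500 log n)


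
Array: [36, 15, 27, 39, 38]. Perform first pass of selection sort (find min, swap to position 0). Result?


After one pass: [15, 36, 27, 39, 38]


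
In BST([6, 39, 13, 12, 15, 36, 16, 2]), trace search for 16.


BST root = 6
Search for 16: compare at each node
Path: [6, 39, 13, 15, 36, 16]


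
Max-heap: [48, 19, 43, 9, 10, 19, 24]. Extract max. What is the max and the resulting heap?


Max = 48
Replace root with last, heapify down
Resulting heap: [43, 19, 24, 9, 10, 19]


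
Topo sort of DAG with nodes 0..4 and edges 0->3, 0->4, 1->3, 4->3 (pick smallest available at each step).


Kahn's algorithm, process smallest node first
Order: [0, 1, 2, 4, 3]


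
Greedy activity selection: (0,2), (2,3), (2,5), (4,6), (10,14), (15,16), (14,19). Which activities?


Greedy: pick earliest-ending, then skip overlaps.
Selected (5 activities): [(0, 2), (2, 3), (4, 6), (10, 14), (15, 16)]


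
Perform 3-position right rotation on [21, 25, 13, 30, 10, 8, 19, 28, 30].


Right rotate by 3: [19, 28, 30, 21, 25, 13, 30, 10, 8]


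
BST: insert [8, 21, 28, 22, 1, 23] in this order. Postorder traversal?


Root = 8; build tree by BST insertion.
Postorder traversal: [1, 23, 22, 28, 21, 8]


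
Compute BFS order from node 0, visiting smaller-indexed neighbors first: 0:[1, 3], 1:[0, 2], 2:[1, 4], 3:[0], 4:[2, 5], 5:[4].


BFS queue: start with [0]
Visit order: [0, 1, 3, 2, 4, 5]


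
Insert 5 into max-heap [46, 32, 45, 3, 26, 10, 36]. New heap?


Append 5: [46, 32, 45, 3, 26, 10, 36, 5]
Bubble up: swap idx 7(5) with idx 3(3)
Result: [46, 32, 45, 5, 26, 10, 36, 3]


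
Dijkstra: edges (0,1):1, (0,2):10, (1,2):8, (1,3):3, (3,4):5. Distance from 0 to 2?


Dijkstra from 0:
Distances: {0: 0, 1: 1, 2: 9, 3: 4, 4: 9}
Shortest distance to 2 = 9, path = [0, 1, 2]


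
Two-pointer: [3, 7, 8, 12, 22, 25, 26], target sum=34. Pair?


Two pointers: lo=0, hi=6
Found pair: (8, 26) summing to 34


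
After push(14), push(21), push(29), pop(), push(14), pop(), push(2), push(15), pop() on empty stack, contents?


push(14) -> [14]
push(21) -> [14, 21]
push(29) -> [14, 21, 29]
pop() returns 29 -> [14, 21]
push(14) -> [14, 21, 14]
pop() returns 14 -> [14, 21]
push(2) -> [14, 21, 2]
push(15) -> [14, 21, 2, 15]
pop() returns 15 -> [14, 21, 2]
Final stack (bottom to top): [14, 21, 2]


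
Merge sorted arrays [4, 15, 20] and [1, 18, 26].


Compare heads, take smaller each step.
Merged: [1, 4, 15, 18, 20, 26]


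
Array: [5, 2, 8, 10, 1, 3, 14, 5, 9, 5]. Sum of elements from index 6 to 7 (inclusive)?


Prefix sums: [0, 5, 7, 15, 25, 26, 29, 43, 48, 57, 62]
Sum[6..7] = prefix[8] - prefix[6] = 48 - 29 = 19


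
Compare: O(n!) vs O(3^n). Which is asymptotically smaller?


exponential (base 3) grows slower than factorial
O(3^n) is asymptotically smaller; O(n!) grows faster


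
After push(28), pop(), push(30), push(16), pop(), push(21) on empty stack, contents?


push(28) -> [28]
pop() returns 28 -> []
push(30) -> [30]
push(16) -> [30, 16]
pop() returns 16 -> [30]
push(21) -> [30, 21]
Final stack (bottom to top): [30, 21]


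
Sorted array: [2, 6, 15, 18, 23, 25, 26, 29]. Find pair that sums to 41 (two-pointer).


Two pointers: lo=0, hi=7
Found pair: (15, 26) summing to 41


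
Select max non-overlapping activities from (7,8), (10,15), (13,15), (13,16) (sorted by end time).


Greedy: pick earliest-ending, then skip overlaps.
Selected (2 activities): [(7, 8), (10, 15)]


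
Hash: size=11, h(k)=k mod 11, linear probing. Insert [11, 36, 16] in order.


Insertions: 11->slot 0; 36->slot 3; 16->slot 5
Table: [11, None, None, 36, None, 16, None, None, None, None, None]


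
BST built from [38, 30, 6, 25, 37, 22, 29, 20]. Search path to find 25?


BST root = 38
Search for 25: compare at each node
Path: [38, 30, 6, 25]


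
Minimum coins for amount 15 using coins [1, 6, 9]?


dp[0]=0; dp[i]=1+min(dp[i-c] for c in coins)
...dp[10]=2, dp[11]=3, dp[12]=2, dp[13]=3, dp[14]=4, dp[15]=2
Minimum coins for 15 = 2


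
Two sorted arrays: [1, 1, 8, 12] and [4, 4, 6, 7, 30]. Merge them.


Compare heads, take smaller each step.
Merged: [1, 1, 4, 4, 6, 7, 8, 12, 30]


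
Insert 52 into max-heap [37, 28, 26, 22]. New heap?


Append 52: [37, 28, 26, 22, 52]
Bubble up: swap idx 4(52) with idx 1(28); swap idx 1(52) with idx 0(37)
Result: [52, 37, 26, 22, 28]


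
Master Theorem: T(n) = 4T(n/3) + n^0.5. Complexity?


a=4, b=3, c=0.5. log_3(4)=1.262 > c=0.5. Case 1: O(n^log_b(a)) = O(n^1.262)
Complexity: O(n^1.262)


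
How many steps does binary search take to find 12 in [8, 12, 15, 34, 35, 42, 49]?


Search for 12:
[0,6] mid=3 arr[3]=34
[0,2] mid=1 arr[1]=12
Total: 2 comparisons


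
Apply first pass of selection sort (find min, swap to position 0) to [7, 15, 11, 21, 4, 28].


After one pass: [4, 15, 11, 21, 7, 28]


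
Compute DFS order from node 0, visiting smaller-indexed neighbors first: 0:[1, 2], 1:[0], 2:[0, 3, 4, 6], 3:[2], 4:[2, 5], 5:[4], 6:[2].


DFS stack-based: start with [0]
Visit order: [0, 1, 2, 3, 4, 5, 6]


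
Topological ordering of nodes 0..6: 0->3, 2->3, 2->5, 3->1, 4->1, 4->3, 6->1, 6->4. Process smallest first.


Kahn's algorithm, process smallest node first
Order: [0, 2, 5, 6, 4, 3, 1]


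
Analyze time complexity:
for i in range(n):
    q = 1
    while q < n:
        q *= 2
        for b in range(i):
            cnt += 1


Per nesting level: O(n) * O(log n) * O(n) [triangular over i] = O(n^2 log n)
Complexity: O(n^2 log n)


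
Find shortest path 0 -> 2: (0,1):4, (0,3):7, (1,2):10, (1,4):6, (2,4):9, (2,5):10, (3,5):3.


Dijkstra from 0:
Distances: {0: 0, 1: 4, 2: 14, 3: 7, 4: 10, 5: 10}
Shortest distance to 2 = 14, path = [0, 1, 2]


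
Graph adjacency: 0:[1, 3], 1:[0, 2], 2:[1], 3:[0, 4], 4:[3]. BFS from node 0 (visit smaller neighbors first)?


BFS queue: start with [0]
Visit order: [0, 1, 3, 2, 4]


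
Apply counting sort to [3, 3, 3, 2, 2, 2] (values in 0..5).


Count array: [0, 0, 3, 3, 0, 0]
Reconstruct: [2, 2, 2, 3, 3, 3]


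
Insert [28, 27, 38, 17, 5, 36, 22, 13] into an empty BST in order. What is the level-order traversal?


Root = 28; build tree by BST insertion.
Level-Order traversal: [28, 27, 38, 17, 36, 5, 22, 13]


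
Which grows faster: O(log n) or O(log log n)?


double-logarithmic grows slower than logarithmic
O(log log n) is asymptotically smaller; O(log n) grows faster


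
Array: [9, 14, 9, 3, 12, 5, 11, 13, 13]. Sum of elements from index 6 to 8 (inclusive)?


Prefix sums: [0, 9, 23, 32, 35, 47, 52, 63, 76, 89]
Sum[6..8] = prefix[9] - prefix[6] = 89 - 52 = 37


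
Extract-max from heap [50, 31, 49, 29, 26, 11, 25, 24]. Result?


Max = 50
Replace root with last, heapify down
Resulting heap: [49, 31, 25, 29, 26, 11, 24]


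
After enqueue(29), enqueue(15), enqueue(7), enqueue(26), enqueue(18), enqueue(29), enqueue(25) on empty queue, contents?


enqueue(29) -> [29]
enqueue(15) -> [29, 15]
enqueue(7) -> [29, 15, 7]
enqueue(26) -> [29, 15, 7, 26]
enqueue(18) -> [29, 15, 7, 26, 18]
enqueue(29) -> [29, 15, 7, 26, 18, 29]
enqueue(25) -> [29, 15, 7, 26, 18, 29, 25]
Final queue (front to back): [29, 15, 7, 26, 18, 29, 25]


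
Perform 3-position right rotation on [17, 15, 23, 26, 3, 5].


Right rotate by 3: [26, 3, 5, 17, 15, 23]


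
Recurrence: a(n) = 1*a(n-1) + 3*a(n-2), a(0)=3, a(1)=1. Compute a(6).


Build bottom-up:
...a(4)=43, a(5)=82, a(6)=1*82+3*43=211


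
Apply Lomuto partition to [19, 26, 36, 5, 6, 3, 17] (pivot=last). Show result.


Elements <= 17 go left of pivot.
Result: [5, 6, 3, 17, 26, 36, 19], pivot at index 3


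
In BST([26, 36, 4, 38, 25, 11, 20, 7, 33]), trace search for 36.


BST root = 26
Search for 36: compare at each node
Path: [26, 36]


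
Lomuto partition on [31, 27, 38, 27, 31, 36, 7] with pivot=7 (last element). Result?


Elements <= 7 go left of pivot.
Result: [7, 27, 38, 27, 31, 36, 31], pivot at index 0


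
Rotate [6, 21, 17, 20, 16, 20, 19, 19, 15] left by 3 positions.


Left rotate by 3: [20, 16, 20, 19, 19, 15, 6, 21, 17]


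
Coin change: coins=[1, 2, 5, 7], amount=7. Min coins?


dp[0]=0; dp[i]=1+min(dp[i-c] for c in coins)
...dp[2]=1, dp[3]=2, dp[4]=2, dp[5]=1, dp[6]=2, dp[7]=1
Minimum coins for 7 = 1


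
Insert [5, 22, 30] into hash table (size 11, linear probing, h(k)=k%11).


Insertions: 5->slot 5; 22->slot 0; 30->slot 8
Table: [22, None, None, None, None, 5, None, None, 30, None, None]


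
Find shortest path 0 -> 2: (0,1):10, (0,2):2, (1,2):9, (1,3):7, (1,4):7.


Dijkstra from 0:
Distances: {0: 0, 1: 10, 2: 2, 3: 17, 4: 17}
Shortest distance to 2 = 2, path = [0, 2]


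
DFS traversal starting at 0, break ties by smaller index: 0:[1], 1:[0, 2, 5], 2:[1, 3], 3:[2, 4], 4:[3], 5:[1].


DFS stack-based: start with [0]
Visit order: [0, 1, 2, 3, 4, 5]


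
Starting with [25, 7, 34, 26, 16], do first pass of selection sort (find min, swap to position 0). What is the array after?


After one pass: [7, 25, 34, 26, 16]


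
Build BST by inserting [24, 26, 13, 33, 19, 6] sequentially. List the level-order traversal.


Root = 24; build tree by BST insertion.
Level-Order traversal: [24, 13, 26, 6, 19, 33]


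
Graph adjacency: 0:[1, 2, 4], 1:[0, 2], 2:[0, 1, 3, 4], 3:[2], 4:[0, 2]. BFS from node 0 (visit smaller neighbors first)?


BFS queue: start with [0]
Visit order: [0, 1, 2, 4, 3]


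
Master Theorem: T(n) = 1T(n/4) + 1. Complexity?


a=1, b=4, c=0. log_4(1)=0 = c=0. Case 2: O(n^c log n) = O(log n)
Complexity: O(log n)


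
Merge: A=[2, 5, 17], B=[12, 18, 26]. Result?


Compare heads, take smaller each step.
Merged: [2, 5, 12, 17, 18, 26]


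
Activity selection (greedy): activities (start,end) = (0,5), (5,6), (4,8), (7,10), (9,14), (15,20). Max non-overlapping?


Greedy: pick earliest-ending, then skip overlaps.
Selected (4 activities): [(0, 5), (5, 6), (7, 10), (15, 20)]


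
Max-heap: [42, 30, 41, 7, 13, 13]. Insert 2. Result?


Append 2: [42, 30, 41, 7, 13, 13, 2]
Bubble up: no swaps needed
Result: [42, 30, 41, 7, 13, 13, 2]


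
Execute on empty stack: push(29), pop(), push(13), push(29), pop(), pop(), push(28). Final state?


push(29) -> [29]
pop() returns 29 -> []
push(13) -> [13]
push(29) -> [13, 29]
pop() returns 29 -> [13]
pop() returns 13 -> []
push(28) -> [28]
Final stack (bottom to top): [28]


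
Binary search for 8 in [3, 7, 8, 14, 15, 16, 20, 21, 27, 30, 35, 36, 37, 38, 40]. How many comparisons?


Search for 8:
[0,14] mid=7 arr[7]=21
[0,6] mid=3 arr[3]=14
[0,2] mid=1 arr[1]=7
[2,2] mid=2 arr[2]=8
Total: 4 comparisons


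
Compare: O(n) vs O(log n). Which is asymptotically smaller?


logarithmic grows slower than linear
O(log n) is asymptotically smaller; O(n) grows faster


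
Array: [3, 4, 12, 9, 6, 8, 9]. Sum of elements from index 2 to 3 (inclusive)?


Prefix sums: [0, 3, 7, 19, 28, 34, 42, 51]
Sum[2..3] = prefix[4] - prefix[2] = 28 - 7 = 21


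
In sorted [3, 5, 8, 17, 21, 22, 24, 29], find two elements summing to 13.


Two pointers: lo=0, hi=7
Found pair: (5, 8) summing to 13


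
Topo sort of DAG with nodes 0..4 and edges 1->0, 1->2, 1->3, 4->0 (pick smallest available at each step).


Kahn's algorithm, process smallest node first
Order: [1, 2, 3, 4, 0]


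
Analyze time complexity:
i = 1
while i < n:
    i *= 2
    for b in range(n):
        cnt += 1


Per nesting level: O(log n) * O(n) = O(n log n)
Complexity: O(n log n)


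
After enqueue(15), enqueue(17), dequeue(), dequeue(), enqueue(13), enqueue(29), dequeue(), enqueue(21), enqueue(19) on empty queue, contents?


enqueue(15) -> [15]
enqueue(17) -> [15, 17]
dequeue() returns 15 -> [17]
dequeue() returns 17 -> []
enqueue(13) -> [13]
enqueue(29) -> [13, 29]
dequeue() returns 13 -> [29]
enqueue(21) -> [29, 21]
enqueue(19) -> [29, 21, 19]
Final queue (front to back): [29, 21, 19]


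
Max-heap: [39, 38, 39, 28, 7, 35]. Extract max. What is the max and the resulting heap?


Max = 39
Replace root with last, heapify down
Resulting heap: [39, 38, 35, 28, 7]


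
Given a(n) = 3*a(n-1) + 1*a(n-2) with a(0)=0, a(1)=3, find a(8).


Build bottom-up:
...a(6)=1080, a(7)=3567, a(8)=3*3567+1*1080=11781


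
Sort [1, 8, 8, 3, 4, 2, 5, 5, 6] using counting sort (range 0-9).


Count array: [0, 1, 1, 1, 1, 2, 1, 0, 2, 0]
Reconstruct: [1, 2, 3, 4, 5, 5, 6, 8, 8]


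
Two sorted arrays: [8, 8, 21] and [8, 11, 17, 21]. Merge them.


Compare heads, take smaller each step.
Merged: [8, 8, 8, 11, 17, 21, 21]


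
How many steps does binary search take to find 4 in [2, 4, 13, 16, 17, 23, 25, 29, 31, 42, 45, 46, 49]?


Search for 4:
[0,12] mid=6 arr[6]=25
[0,5] mid=2 arr[2]=13
[0,1] mid=0 arr[0]=2
[1,1] mid=1 arr[1]=4
Total: 4 comparisons


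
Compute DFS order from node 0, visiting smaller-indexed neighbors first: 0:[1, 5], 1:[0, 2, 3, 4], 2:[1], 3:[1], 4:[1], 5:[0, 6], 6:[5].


DFS stack-based: start with [0]
Visit order: [0, 1, 2, 3, 4, 5, 6]


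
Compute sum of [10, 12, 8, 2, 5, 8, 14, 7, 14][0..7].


Prefix sums: [0, 10, 22, 30, 32, 37, 45, 59, 66, 80]
Sum[0..7] = prefix[8] - prefix[0] = 66 - 0 = 66


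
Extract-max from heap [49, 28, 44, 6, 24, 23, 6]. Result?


Max = 49
Replace root with last, heapify down
Resulting heap: [44, 28, 23, 6, 24, 6]


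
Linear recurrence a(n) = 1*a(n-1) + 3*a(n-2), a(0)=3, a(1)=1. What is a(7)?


Build bottom-up:
...a(5)=82, a(6)=211, a(7)=1*211+3*82=457


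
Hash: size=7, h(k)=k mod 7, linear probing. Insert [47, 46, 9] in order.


Insertions: 47->slot 5; 46->slot 4; 9->slot 2
Table: [None, None, 9, None, 46, 47, None]


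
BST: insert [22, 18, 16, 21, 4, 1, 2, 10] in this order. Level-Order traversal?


Root = 22; build tree by BST insertion.
Level-Order traversal: [22, 18, 16, 21, 4, 1, 10, 2]
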